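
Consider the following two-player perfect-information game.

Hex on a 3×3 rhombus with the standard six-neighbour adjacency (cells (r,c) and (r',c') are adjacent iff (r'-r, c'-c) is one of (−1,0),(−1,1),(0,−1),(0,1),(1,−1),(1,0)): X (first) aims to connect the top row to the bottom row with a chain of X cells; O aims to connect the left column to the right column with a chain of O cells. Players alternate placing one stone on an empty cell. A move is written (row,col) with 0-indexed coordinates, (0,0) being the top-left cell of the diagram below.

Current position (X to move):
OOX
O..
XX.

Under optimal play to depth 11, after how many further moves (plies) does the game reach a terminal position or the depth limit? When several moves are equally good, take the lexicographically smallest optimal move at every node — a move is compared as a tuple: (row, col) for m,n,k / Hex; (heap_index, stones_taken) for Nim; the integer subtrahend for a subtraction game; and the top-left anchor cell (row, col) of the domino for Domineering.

PV length from [OOX/O../XX.]: 1 ply

p1 X@[OOX/O../XX.]: (1,1)[OOX/OX./XX.]+1* (1,2)[OOX/O.X/XX.]+1 (2,2)[OOX/O../XXX]+1
p2 O@[OOX/OX./XX.] terminal -1; root [OOX/O../XX.] d11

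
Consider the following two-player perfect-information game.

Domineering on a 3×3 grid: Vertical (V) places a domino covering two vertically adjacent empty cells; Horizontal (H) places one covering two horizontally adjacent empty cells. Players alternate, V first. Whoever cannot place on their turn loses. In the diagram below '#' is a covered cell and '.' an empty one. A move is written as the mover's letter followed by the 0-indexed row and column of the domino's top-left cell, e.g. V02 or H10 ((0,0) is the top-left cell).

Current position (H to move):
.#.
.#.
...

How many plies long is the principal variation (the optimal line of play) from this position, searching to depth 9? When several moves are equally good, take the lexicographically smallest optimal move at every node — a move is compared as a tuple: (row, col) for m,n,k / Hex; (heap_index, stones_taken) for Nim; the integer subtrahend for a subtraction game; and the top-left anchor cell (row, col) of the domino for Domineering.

ply 1, H at .#./.#./... | H20=-1→.#./.#./##.*; H21=-1→.#./.#./.##
ply 2, V at .#./.#./##. | V00=+1→##./##./##.*; V02=+1→.##/.##/##.; V12=+1→.#./.##/###
ply 3: ##./##./##. is terminal -1 (H); from .#./.#./... depth 9

PV length from [.#./.#./...]: 2 plies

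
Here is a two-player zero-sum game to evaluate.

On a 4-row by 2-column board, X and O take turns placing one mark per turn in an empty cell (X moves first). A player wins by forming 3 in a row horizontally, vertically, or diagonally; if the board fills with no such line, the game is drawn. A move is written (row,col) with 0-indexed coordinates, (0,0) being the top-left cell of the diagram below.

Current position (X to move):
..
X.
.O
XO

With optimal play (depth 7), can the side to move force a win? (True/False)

X winning at [../X./.O/XO]: True

[../X./.O/XO] X move#1: (0,0):-1/X./X./.O/XO, (0,1):-1/.X/X./.O/XO, (1,1):+0/../XX/.O/XO, (2,0):+1/../X./XO/XO*
[../X./XO/XO] end (terminal -1, O#2); searched ../X./.O/XO to 7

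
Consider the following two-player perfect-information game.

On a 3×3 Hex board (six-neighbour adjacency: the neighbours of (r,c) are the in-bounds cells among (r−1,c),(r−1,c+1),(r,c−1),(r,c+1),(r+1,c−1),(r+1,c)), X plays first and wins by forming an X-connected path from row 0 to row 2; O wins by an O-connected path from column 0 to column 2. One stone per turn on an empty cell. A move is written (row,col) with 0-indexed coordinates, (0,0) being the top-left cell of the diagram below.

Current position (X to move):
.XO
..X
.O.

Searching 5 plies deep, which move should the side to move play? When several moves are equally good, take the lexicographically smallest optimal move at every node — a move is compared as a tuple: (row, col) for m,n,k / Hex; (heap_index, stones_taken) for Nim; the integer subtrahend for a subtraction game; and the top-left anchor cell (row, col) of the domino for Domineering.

X's best at [.XO/..X/.O.]: (1,1)

p1 X@[.XO/..X/.O.]: (0,0)[XXO/..X/.O.]-1 (1,0)[.XO/X.X/.O.]-1 (1,1)[.XO/.XX/.O.]+1* (2,0)[.XO/..X/XO.]+1 (2,2)[.XO/..X/.OX]-1
p2 O@[.XO/.XX/.O.]: (0,0)[OXO/.XX/.O.]-1* (1,0)[.XO/OXX/.O.]-1 (2,0)[.XO/.XX/OO.]-1 (2,2)[.XO/.XX/.OO]-1
p3 X@[OXO/.XX/.O.]: (1,0)[OXO/XXX/.O.]+1* (2,0)[OXO/.XX/XO.]+1 (2,2)[OXO/.XX/.OX]+1
p4 O@[OXO/XXX/.O.]: (2,0)[OXO/XXX/OO.]-1* (2,2)[OXO/XXX/.OO]-1
p5 X@[OXO/XXX/OO.]: (2,2)[OXO/XXX/OOX]+1*
p6 O@[OXO/XXX/OOX] terminal -1; root [.XO/..X/.O.] d5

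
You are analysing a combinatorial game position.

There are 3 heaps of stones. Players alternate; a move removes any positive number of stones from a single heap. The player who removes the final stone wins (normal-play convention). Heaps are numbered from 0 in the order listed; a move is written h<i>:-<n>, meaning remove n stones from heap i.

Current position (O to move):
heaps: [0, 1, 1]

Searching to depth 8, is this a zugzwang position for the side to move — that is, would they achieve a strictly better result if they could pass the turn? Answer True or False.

zugzwang((0,1,1), O) = True

p1 O@[(0,1,1)]: h1:-1[(0,0,1)]-1* h2:-1[(0,1,0)]-1
p2 X@[(0,0,1)]: h2:-1[(0,0,0)]+1*
p3 O@[(0,0,0)] terminal -1; root [(0,1,1)] d8
suppose O passes — search the same position with X to move:
pass> p1 X@[(0,1,1)]: h1:-1[(0,0,1)]-1* h2:-1[(0,1,0)]-1
pass> p2 O@[(0,0,1)]: h2:-1[(0,0,0)]+1*
pass> p3 X@[(0,0,0)] terminal -1; root [(0,1,1)] d8
for O: play -1, pass +1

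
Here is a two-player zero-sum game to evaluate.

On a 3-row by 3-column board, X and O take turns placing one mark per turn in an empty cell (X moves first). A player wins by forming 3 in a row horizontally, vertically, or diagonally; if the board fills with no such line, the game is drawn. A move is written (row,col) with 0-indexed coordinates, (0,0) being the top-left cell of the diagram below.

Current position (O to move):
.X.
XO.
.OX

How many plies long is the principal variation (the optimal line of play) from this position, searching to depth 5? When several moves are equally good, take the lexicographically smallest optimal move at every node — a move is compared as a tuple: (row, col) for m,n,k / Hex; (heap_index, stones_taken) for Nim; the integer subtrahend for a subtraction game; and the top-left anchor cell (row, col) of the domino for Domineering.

[.X./XO./.OX] O move#1: (0,0):+0/OX./XO./.OX*, (0,2):+0/.XO/XO./.OX, (1,2):-1/.X./XOO/.OX, (2,0):-1/.X./XO./OOX
[OX./XO./.OX] X move#2: (0,2):+0/OXX/XO./.OX*, (1,2):+0/OX./XOX/.OX, (2,0):+0/OX./XO./XOX
[OXX/XO./.OX] O move#3: (1,2):+0/OXX/XOO/.OX*, (2,0):-1/OXX/XO./OOX
[OXX/XOO/.OX] X move#4: (2,0):+0/OXX/XOO/XOX*
[OXX/XOO/XOX] end (terminal +0, O#5); searched .X./XO./.OX to 5

PV length from [.X./XO./.OX]: 4 plies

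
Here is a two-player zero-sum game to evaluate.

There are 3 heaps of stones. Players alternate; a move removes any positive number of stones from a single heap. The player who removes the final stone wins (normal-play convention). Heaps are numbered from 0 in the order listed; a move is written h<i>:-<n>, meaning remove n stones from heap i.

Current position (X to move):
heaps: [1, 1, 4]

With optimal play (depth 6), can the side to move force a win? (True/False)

p1 X@[(1,1,4)]: h0:-1[(0,1,4)]-1 h1:-1[(1,0,4)]-1 h2:-1[(1,1,3)]-1 h2:-2[(1,1,2)]-1 h2:-3[(1,1,1)]-1 h2:-4[(1,1,0)]+1*
p2 O@[(1,1,0)]: h0:-1[(0,1,0)]-1* h1:-1[(1,0,0)]-1
p3 X@[(0,1,0)]: h1:-1[(0,0,0)]+1*
p4 O@[(0,0,0)] terminal -1; root [(1,1,4)] d6

X winning at [(1,1,4)]: True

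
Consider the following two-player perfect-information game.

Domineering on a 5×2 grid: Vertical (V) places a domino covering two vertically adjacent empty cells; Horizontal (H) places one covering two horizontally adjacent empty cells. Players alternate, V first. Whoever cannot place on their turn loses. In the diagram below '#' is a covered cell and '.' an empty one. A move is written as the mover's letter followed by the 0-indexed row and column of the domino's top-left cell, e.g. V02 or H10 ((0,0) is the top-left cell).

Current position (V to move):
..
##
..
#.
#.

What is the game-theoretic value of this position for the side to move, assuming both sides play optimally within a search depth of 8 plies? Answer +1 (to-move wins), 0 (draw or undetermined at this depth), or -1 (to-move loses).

value(../##/../#./#., V) = -1

p1 V@[../##/../#./#.]: V21[../##/.#/##/#.]-1* V31[../##/../##/##]-1
p2 H@[../##/.#/##/#.]: H00[##/##/.#/##/#.]+1*
p3 V@[##/##/.#/##/#.] terminal -1; root [../##/../#./#.] d8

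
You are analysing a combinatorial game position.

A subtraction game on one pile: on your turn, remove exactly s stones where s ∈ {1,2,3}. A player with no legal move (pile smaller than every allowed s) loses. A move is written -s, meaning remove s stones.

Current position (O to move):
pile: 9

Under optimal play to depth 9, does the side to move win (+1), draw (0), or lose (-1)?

value(9, O) = +1

p1 O@[9]: -1[8]+1* -2[7]-1 -3[6]-1
p2 X@[8]: -1[7]-1* -2[6]-1 -3[5]-1
p3 O@[7]: -1[6]-1 -2[5]-1 -3[4]+1*
p4 X@[4]: -1[3]-1* -2[2]-1 -3[1]-1
p5 O@[3]: -1[2]-1 -2[1]-1 -3[0]+1*
p6 X@[0] terminal -1; root [9] d9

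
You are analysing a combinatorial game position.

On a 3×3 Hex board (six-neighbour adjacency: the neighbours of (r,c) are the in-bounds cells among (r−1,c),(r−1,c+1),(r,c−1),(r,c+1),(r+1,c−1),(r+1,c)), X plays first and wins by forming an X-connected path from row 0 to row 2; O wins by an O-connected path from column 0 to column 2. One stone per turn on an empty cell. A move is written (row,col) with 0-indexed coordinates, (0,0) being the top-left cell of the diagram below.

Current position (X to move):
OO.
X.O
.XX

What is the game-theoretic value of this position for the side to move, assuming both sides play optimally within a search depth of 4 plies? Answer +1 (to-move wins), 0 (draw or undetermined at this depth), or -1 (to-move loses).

value(OO./X.O/.XX, X) = -1

p1 X@[OO./X.O/.XX]: (0,2)[OOX/X.O/.XX]-1* (1,1)[OO./XXO/.XX]-1 (2,0)[OO./X.O/XXX]-1
p2 O@[OOX/X.O/.XX]: (1,1)[OOX/XOO/.XX]+1* (2,0)[OOX/X.O/OXX]-1
p3 X@[OOX/XOO/.XX] terminal -1; root [OO./X.O/.XX] d4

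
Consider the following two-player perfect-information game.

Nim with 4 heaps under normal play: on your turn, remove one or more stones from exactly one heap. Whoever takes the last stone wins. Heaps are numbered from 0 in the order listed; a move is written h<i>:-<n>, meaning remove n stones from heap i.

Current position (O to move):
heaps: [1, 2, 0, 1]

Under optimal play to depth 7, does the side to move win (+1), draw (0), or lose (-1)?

value((1,2,0,1), O) = +1

p1 O@[(1,2,0,1)]: h0:-1[(0,2,0,1)]-1 h1:-1[(1,1,0,1)]-1 h1:-2[(1,0,0,1)]+1* h3:-1[(1,2,0,0)]-1
p2 X@[(1,0,0,1)]: h0:-1[(0,0,0,1)]-1* h3:-1[(1,0,0,0)]-1
p3 O@[(0,0,0,1)]: h3:-1[(0,0,0,0)]+1*
p4 X@[(0,0,0,0)] terminal -1; root [(1,2,0,1)] d7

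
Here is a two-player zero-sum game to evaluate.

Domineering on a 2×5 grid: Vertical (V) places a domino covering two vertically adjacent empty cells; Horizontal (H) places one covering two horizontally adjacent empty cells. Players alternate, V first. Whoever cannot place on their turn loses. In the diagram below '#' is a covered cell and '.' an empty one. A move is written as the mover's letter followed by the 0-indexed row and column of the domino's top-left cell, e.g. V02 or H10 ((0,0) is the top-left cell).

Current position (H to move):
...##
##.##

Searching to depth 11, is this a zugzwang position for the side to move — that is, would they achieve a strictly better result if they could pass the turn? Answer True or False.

zugzwang(...##/##.##, H) = False

p1 H@[...##/##.##]: H00[##.##/##.##]-1 H01[.####/##.##]+1*
p2 V@[.####/##.##] terminal -1; root [...##/##.##] d11
pass branch (V moves first from the same position):
  | p1 V@[...##/##.##]: V02[..###/#####]-1*
  | p2 H@[..###/#####]: H00[#####/#####]+1*
  | p3 V@[#####/#####] terminal -1; root [...##/##.##] d11
H moving scores +1; H passing scores +1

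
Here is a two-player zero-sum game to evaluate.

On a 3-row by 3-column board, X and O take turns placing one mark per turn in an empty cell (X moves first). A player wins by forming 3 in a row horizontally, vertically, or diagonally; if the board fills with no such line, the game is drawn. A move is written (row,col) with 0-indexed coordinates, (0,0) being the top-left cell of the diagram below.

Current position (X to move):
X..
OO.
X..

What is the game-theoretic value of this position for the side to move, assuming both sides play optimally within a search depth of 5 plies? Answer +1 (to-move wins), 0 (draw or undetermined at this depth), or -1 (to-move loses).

ply 1, X at X../OO./X.. | (0,1)=-1→XX./OO./X..; (0,2)=-1→X.X/OO./X..; (1,2)=+0→X../OOX/X..*; (2,1)=-1→X../OO./XX.; (2,2)=-1→X../OO./X.X
ply 2, O at X../OOX/X.. | (0,1)=+0→XO./OOX/X..*; (0,2)=+0→X.O/OOX/X..; (2,1)=+0→X../OOX/XO.; (2,2)=+0→X../OOX/X.O
ply 3, X at XO./OOX/X.. | (0,2)=-1→XOX/OOX/X..; (2,1)=+0→XO./OOX/XX.*; (2,2)=-1→XO./OOX/X.X
ply 4, O at XO./OOX/XX. | (0,2)=-1→XOO/OOX/XX.; (2,2)=+0→XO./OOX/XXO*
ply 5, X at XO./OOX/XXO | (0,2)=+0→XOX/OOX/XXO*
ply 6: XOX/OOX/XXO is terminal +0 (O); from X../OO./X.. depth 5

value(X../OO./X.., X) = 0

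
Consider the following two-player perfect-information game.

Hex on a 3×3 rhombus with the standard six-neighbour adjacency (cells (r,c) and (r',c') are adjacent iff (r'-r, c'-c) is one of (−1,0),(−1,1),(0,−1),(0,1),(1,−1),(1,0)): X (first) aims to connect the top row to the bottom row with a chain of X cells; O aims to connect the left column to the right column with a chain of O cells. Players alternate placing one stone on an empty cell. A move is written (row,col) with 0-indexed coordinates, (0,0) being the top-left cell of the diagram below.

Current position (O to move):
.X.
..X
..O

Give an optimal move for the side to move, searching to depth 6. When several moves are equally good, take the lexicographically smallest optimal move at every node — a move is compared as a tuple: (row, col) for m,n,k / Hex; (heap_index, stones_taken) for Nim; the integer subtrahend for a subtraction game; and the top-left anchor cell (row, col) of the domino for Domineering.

O's best at [.X./..X/..O]: (1,1)

p1 O@[.X./..X/..O]: (0,0)[OX./..X/..O]-1 (0,2)[.XO/..X/..O]-1 (1,0)[.X./O.X/..O]-1 (1,1)[.X./.OX/..O]+1* (2,0)[.X./..X/O.O]-1 (2,1)[.X./..X/.OO]-1
p2 X@[.X./.OX/..O]: (0,0)[XX./.OX/..O]-1* (0,2)[.XX/.OX/..O]-1 (1,0)[.X./XOX/..O]-1 (2,0)[.X./.OX/X.O]-1 (2,1)[.X./.OX/.XO]-1
p3 O@[XX./.OX/..O]: (0,2)[XXO/.OX/..O]+1* (1,0)[XX./OOX/..O]+1 (2,0)[XX./.OX/O.O]+1 (2,1)[XX./.OX/.OO]+1
p4 X@[XXO/.OX/..O]: (1,0)[XXO/XOX/..O]-1* (2,0)[XXO/.OX/X.O]-1 (2,1)[XXO/.OX/.XO]-1
p5 O@[XXO/XOX/..O]: (2,0)[XXO/XOX/O.O]+1* (2,1)[XXO/XOX/.OO]-1
p6 X@[XXO/XOX/O.O] terminal -1; root [.X./..X/..O] d6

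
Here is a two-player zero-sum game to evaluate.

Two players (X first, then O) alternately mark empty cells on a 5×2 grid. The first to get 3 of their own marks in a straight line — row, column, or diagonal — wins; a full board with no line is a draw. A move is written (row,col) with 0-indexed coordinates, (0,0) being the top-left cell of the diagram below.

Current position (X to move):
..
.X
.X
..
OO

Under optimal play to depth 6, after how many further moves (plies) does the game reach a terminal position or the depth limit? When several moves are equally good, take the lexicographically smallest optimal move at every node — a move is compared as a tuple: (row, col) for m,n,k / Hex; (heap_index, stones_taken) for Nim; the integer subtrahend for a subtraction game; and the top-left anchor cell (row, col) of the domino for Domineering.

ply 1, X at ../.X/.X/../OO | (0,0)=+1→X./.X/.X/../OO*; (0,1)=+1→.X/.X/.X/../OO; (1,0)=+1→../XX/.X/../OO; (2,0)=+1→../.X/XX/../OO; (3,0)=+1→../.X/.X/X./OO; (3,1)=+1→../.X/.X/.X/OO
ply 2, O at X./.X/.X/../OO | (0,1)=-1→XO/.X/.X/../OO*; (1,0)=-1→X./OX/.X/../OO; (2,0)=-1→X./.X/OX/../OO; (3,0)=-1→X./.X/.X/O./OO; (3,1)=-1→X./.X/.X/.O/OO
ply 3, X at XO/.X/.X/../OO | (1,0)=+1→XO/XX/.X/../OO*; (2,0)=+1→XO/.X/XX/../OO; (3,0)=+0→XO/.X/.X/X./OO; (3,1)=+1→XO/.X/.X/.X/OO
ply 4, O at XO/XX/.X/../OO | (2,0)=-1→XO/XX/OX/../OO*; (3,0)=-1→XO/XX/.X/O./OO; (3,1)=-1→XO/XX/.X/.O/OO
ply 5, X at XO/XX/OX/../OO | (3,0)=+0→XO/XX/OX/X./OO; (3,1)=+1→XO/XX/OX/.X/OO*
ply 6: XO/XX/OX/.X/OO is terminal -1 (O); from ../.X/.X/../OO depth 6

PV length from [../.X/.X/../OO]: 5 plies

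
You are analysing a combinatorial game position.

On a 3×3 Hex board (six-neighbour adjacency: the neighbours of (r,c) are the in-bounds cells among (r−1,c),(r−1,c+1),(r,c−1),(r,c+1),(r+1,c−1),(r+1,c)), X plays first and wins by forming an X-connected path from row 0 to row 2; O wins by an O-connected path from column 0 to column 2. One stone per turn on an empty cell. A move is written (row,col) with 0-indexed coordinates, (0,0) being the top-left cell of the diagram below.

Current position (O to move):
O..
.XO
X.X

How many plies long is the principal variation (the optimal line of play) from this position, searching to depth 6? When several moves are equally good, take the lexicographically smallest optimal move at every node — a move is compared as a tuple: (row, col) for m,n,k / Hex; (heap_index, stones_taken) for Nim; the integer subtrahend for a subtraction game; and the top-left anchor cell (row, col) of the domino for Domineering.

ply 1, O at O../.XO/X.X | (0,1)=-1→OO./.XO/X.X*; (0,2)=-1→O.O/.XO/X.X; (1,0)=-1→O../OXO/X.X; (2,1)=-1→O../.XO/XOX
ply 2, X at OO./.XO/X.X | (0,2)=+1→OOX/.XO/X.X*; (1,0)=-1→OO./XXO/X.X; (2,1)=-1→OO./.XO/XXX
ply 3: OOX/.XO/X.X is terminal -1 (O); from O../.XO/X.X depth 6

PV length from [O../.XO/X.X]: 2 plies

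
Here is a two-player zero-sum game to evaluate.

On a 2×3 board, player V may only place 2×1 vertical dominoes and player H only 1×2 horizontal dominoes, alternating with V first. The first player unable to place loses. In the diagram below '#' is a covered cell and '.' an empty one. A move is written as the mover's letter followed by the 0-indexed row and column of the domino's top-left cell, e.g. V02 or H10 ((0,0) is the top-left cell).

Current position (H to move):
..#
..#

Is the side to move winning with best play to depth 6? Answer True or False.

H winning at [..#/..#]: True

ply 1, H at ..#/..# | H00=+1→###/..#*; H10=+1→..#/###
ply 2: ###/..# is terminal -1 (V); from ..#/..# depth 6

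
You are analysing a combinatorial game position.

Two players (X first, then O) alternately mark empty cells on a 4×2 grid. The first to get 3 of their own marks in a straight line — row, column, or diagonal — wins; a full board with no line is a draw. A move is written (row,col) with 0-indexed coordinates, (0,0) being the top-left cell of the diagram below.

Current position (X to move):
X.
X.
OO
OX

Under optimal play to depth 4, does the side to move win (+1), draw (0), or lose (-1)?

value(X./X./OO/OX, X) = 0

ply 1, X at X./X./OO/OX | (0,1)=+0→XX/X./OO/OX*; (1,1)=+0→X./XX/OO/OX
ply 2, O at XX/X./OO/OX | (1,1)=+0→XX/XO/OO/OX*
ply 3: XX/XO/OO/OX is terminal +0 (X); from X./X./OO/OX depth 4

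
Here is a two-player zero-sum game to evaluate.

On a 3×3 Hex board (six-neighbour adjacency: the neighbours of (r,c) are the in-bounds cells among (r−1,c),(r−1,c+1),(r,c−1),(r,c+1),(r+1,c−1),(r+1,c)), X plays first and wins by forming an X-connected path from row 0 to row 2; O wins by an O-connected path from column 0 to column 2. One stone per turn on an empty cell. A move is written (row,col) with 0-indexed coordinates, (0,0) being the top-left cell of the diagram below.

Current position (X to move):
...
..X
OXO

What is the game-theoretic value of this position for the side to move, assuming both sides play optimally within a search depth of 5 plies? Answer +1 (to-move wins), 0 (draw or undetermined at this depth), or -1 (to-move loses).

value(.../..X/OXO, X) = +1

ply 1, X at .../..X/OXO | (0,0)=+1→X../..X/OXO*; (0,1)=+1→.X./..X/OXO; (0,2)=+1→..X/..X/OXO; (1,0)=+1→.../X.X/OXO; (1,1)=+1→.../.XX/OXO
ply 2, O at X../..X/OXO | (0,1)=-1→XO./..X/OXO*; (0,2)=-1→X.O/..X/OXO; (1,0)=-1→X../O.X/OXO; (1,1)=-1→X../.OX/OXO
ply 3, X at XO./..X/OXO | (0,2)=+1→XOX/..X/OXO*; (1,0)=+1→XO./X.X/OXO; (1,1)=+1→XO./.XX/OXO
ply 4: XOX/..X/OXO is terminal -1 (O); from .../..X/OXO depth 5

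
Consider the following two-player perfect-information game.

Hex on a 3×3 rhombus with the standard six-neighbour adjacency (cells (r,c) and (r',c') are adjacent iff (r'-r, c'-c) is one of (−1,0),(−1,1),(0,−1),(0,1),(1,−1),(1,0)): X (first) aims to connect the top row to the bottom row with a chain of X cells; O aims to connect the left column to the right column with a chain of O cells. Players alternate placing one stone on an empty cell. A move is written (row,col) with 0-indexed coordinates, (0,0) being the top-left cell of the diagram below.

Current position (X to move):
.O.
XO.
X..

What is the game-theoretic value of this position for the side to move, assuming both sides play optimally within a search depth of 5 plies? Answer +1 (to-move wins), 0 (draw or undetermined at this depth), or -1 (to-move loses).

[.O./XO./X..] X move#1: (0,0):+1/XO./XO./X..*, (0,2):+1/.OX/XO./X.., (1,2):+1/.O./XOX/X.., (2,1):-1/.O./XO./XX., (2,2):-1/.O./XO./X.X
[XO./XO./X..] end (terminal -1, O#2); searched .O./XO./X.. to 5

value(.O./XO./X.., X) = +1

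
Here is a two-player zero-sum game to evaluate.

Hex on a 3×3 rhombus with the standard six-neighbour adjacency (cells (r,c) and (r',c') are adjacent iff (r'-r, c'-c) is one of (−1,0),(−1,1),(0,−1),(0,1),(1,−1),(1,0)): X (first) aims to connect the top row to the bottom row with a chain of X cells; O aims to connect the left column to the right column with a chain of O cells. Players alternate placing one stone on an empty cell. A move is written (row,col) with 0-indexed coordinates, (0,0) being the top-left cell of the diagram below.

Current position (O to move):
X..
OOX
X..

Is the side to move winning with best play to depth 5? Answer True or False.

p1 O@[X../OOX/X..]: (0,1)[XO./OOX/X..]-1 (0,2)[X.O/OOX/X..]+1* (2,1)[X../OOX/XO.]+1 (2,2)[X../OOX/X.O]+1
p2 X@[X.O/OOX/X..] terminal -1; root [X../OOX/X..] d5

O winning at [X../OOX/X..]: True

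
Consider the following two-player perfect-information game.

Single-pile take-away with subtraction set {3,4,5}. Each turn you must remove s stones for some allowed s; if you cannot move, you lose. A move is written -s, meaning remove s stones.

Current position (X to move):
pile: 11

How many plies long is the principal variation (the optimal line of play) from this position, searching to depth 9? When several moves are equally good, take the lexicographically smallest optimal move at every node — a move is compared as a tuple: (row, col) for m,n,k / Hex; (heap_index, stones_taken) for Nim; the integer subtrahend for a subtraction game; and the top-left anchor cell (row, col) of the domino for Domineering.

[11] X move#1: -3:+1/8*, -4:-1/7, -5:-1/6
[8] O move#2: -3:-1/5*, -4:-1/4, -5:-1/3
[5] X move#3: -3:+1/2*, -4:+1/1, -5:+1/0
[2] end (terminal -1, O#4); searched 11 to 9

PV length from [11]: 3 plies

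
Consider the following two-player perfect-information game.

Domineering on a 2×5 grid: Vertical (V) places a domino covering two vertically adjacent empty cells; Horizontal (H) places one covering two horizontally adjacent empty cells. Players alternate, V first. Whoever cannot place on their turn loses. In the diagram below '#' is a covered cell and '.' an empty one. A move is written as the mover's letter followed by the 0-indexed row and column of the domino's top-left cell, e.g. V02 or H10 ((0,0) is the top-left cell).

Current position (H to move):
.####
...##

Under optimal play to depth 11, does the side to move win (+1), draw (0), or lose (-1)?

value(.####/...##, H) = +1

[.####/...##] H move#1: H10:+1/.####/##.##*, H11:-1/.####/.####
[.####/##.##] end (terminal -1, V#2); searched .####/...## to 11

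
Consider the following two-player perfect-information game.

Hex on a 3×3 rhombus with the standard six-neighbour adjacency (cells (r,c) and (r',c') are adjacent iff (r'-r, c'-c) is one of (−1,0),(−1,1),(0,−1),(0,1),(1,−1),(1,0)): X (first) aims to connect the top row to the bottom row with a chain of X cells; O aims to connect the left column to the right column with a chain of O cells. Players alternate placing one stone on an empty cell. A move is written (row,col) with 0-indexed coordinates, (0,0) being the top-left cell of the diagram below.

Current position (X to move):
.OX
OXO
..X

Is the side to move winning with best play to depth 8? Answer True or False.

[.OX/OXO/..X] X move#1: (0,0):+1/XOX/OXO/..X*, (2,0):+1/.OX/OXO/X.X, (2,1):+1/.OX/OXO/.XX
[XOX/OXO/..X] O move#2: (2,0):-1/XOX/OXO/O.X*, (2,1):-1/XOX/OXO/.OX
[XOX/OXO/O.X] X move#3: (2,1):+1/XOX/OXO/OXX*
[XOX/OXO/OXX] end (terminal -1, O#4); searched .OX/OXO/..X to 8

X winning at [.OX/OXO/..X]: True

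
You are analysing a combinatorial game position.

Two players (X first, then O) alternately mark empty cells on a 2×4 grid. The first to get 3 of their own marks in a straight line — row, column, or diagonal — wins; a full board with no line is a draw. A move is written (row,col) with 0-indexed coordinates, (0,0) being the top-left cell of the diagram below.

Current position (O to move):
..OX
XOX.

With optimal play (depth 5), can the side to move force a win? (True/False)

ply 1, O at ..OX/XOX. | (0,0)=+0→O.OX/XOX.*; (0,1)=+0→.OOX/XOX.; (1,3)=+0→..OX/XOXO
ply 2, X at O.OX/XOX. | (0,1)=+0→OXOX/XOX.*; (1,3)=-1→O.OX/XOXX
ply 3, O at OXOX/XOX. | (1,3)=+0→OXOX/XOXO*
ply 4: OXOX/XOXO is terminal +0 (X); from ..OX/XOX. depth 5

O winning at [..OX/XOX.]: False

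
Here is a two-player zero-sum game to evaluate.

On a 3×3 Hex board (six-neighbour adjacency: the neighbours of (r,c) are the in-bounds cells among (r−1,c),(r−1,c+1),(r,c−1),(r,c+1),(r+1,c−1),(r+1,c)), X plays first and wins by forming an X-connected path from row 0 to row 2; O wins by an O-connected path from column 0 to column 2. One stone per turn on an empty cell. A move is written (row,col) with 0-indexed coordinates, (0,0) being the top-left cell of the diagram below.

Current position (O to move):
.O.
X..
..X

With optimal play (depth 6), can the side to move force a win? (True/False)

ply 1, O at .O./X../..X | (0,0)=-1→OO./X../..X; (0,2)=-1→.OO/X../..X; (1,1)=+1→.O./XO./..X*; (1,2)=-1→.O./X.O/..X; (2,0)=-1→.O./X../O.X; (2,1)=-1→.O./X../.OX
ply 2, X at .O./XO./..X | (0,0)=-1→XO./XO./..X*; (0,2)=-1→.OX/XO./..X; (1,2)=-1→.O./XOX/..X; (2,0)=-1→.O./XO./X.X; (2,1)=-1→.O./XO./.XX
ply 3, O at XO./XO./..X | (0,2)=-1→XOO/XO./..X; (1,2)=-1→XO./XOO/..X; (2,0)=+1→XO./XO./O.X*; (2,1)=-1→XO./XO./.OX
ply 4, X at XO./XO./O.X | (0,2)=-1→XOX/XO./O.X*; (1,2)=-1→XO./XOX/O.X; (2,1)=-1→XO./XO./OXX
ply 5, O at XOX/XO./O.X | (1,2)=+1→XOX/XOO/O.X*; (2,1)=-1→XOX/XO./OOX
ply 6: XOX/XOO/O.X is terminal -1 (X); from .O./X../..X depth 6

O winning at [.O./X../..X]: True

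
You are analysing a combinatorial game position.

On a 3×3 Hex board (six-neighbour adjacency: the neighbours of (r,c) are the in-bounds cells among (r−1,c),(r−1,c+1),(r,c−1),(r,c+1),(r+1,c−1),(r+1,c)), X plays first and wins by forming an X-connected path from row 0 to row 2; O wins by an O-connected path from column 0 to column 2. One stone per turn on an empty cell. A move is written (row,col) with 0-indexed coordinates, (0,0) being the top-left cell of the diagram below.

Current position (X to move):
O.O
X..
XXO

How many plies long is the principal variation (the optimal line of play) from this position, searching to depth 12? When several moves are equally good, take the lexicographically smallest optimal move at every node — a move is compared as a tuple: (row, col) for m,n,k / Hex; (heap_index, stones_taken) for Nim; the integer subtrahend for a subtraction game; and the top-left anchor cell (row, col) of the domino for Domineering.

p1 X@[O.O/X../XXO]: (0,1)[OXO/X../XXO]+1* (1,1)[O.O/XX./XXO]-1 (1,2)[O.O/X.X/XXO]-1
p2 O@[OXO/X../XXO] terminal -1; root [O.O/X../XXO] d12

PV length from [O.O/X../XXO]: 1 ply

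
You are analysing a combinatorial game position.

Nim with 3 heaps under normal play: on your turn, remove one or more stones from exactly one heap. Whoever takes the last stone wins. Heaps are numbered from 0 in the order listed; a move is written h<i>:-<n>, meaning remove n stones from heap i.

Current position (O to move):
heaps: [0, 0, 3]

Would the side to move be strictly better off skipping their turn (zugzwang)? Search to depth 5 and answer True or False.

zugzwang((0,0,3), O) = False

ply 1, O at (0,0,3) | h2:-1=-1→(0,0,2); h2:-2=-1→(0,0,1); h2:-3=+1→(0,0,0)*
ply 2: (0,0,0) is terminal -1 (X); from (0,0,3) depth 5
if O skipped the turn, X would face:
~ ply 1, X at (0,0,3) | h2:-1=-1→(0,0,2); h2:-2=-1→(0,0,1); h2:-3=+1→(0,0,0)*
~ ply 2: (0,0,0) is terminal -1 (O); from (0,0,3) depth 5
compare (O): move=+1 vs pass=-1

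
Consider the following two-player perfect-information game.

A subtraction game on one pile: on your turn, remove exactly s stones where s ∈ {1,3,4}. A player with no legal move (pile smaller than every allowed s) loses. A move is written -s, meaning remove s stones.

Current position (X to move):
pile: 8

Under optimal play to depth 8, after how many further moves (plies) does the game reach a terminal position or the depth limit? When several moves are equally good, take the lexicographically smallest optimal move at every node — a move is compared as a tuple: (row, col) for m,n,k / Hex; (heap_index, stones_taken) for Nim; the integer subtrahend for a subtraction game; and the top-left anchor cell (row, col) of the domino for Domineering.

PV length from [8]: 5 plies

p1 X@[8]: -1[7]+1* -3[5]-1 -4[4]-1
p2 O@[7]: -1[6]-1* -3[4]-1 -4[3]-1
p3 X@[6]: -1[5]-1 -3[3]-1 -4[2]+1*
p4 O@[2]: -1[1]-1*
p5 X@[1]: -1[0]+1*
p6 O@[0] terminal -1; root [8] d8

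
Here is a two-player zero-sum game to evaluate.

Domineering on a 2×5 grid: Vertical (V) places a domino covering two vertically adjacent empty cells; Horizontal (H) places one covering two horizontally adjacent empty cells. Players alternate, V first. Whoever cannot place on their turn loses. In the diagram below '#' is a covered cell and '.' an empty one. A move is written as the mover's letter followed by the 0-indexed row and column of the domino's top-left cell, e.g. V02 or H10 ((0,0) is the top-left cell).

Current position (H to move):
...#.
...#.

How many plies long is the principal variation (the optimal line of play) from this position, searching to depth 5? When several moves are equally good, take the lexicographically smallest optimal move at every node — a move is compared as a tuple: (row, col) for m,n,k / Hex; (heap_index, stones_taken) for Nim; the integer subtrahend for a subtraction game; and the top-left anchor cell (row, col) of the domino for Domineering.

p1 H@[...#./...#.]: H00[##.#./...#.]-1* H01[.###./...#.]-1 H10[...#./##.#.]-1 H11[...#./.###.]-1
p2 V@[##.#./...#.]: V02[####./..##.]+1* V04[##.##/...##]-1
p3 H@[####./..##.]: H10[####./####.]-1*
p4 V@[####./####.]: V04[#####/#####]+1*
p5 H@[#####/#####] terminal -1; root [...#./...#.] d5

PV length from [...#./...#.]: 4 plies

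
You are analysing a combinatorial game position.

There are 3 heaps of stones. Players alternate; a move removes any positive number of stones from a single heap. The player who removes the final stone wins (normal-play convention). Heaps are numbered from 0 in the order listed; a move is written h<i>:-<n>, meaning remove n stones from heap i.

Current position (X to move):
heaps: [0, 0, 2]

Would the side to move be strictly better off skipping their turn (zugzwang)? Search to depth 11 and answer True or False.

[(0,0,2)] X move#1: h2:-1:-1/(0,0,1), h2:-2:+1/(0,0,0)*
[(0,0,0)] end (terminal -1, O#2); searched (0,0,2) to 11
if X skipped the turn, O would face:
~ [(0,0,2)] O move#1: h2:-1:-1/(0,0,1), h2:-2:+1/(0,0,0)*
~ [(0,0,0)] end (terminal -1, X#2); searched (0,0,2) to 11
compare (X): move=+1 vs pass=-1

zugzwang((0,0,2), X) = False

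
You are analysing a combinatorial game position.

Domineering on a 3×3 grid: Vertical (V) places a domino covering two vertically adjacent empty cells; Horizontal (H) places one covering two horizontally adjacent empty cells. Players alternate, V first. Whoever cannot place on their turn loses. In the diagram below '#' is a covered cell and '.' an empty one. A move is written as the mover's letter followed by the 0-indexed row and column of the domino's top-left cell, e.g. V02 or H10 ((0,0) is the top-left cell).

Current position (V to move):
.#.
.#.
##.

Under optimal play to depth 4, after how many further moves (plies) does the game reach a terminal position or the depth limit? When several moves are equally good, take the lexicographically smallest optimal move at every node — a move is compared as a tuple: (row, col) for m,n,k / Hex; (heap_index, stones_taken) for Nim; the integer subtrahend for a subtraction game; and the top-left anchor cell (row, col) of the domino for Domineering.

p1 V@[.#./.#./##.]: V00[##./##./##.]+1* V02[.##/.##/##.]+1 V12[.#./.##/###]+1
p2 H@[##./##./##.] terminal -1; root [.#./.#./##.] d4

PV length from [.#./.#./##.]: 1 ply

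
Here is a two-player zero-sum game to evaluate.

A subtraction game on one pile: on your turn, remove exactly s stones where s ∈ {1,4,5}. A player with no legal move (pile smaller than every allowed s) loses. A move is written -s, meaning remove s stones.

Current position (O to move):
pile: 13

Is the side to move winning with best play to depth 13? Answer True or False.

[13] O move#1: -1:-1/12, -4:-1/9, -5:+1/8*
[8] X move#2: -1:-1/7*, -4:-1/4, -5:-1/3
[7] O move#3: -1:-1/6, -4:-1/3, -5:+1/2*
[2] X move#4: -1:-1/1*
[1] O move#5: -1:+1/0*
[0] end (terminal -1, X#6); searched 13 to 13

O winning at [13]: True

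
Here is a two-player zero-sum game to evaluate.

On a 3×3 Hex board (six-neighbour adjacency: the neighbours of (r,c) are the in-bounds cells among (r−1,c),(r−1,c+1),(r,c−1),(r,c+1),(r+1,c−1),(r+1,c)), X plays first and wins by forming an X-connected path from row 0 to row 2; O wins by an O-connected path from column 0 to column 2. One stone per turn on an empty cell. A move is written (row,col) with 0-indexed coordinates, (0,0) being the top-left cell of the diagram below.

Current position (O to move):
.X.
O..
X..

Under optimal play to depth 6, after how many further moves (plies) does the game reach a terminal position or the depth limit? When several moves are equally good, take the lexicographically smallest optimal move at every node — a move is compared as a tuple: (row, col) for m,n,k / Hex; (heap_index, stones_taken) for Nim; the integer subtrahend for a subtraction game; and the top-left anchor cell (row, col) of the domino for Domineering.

p1 O@[.X./O../X..]: (0,0)[OX./O../X..]-1 (0,2)[.XO/O../X..]-1 (1,1)[.X./OO./X..]+1* (1,2)[.X./O.O/X..]-1 (2,1)[.X./O../XO.]-1 (2,2)[.X./O../X.O]-1
p2 X@[.X./OO./X..]: (0,0)[XX./OO./X..]-1* (0,2)[.XX/OO./X..]-1 (1,2)[.X./OOX/X..]-1 (2,1)[.X./OO./XX.]-1 (2,2)[.X./OO./X.X]-1
p3 O@[XX./OO./X..]: (0,2)[XXO/OO./X..]+1* (1,2)[XX./OOO/X..]+1 (2,1)[XX./OO./XO.]+1 (2,2)[XX./OO./X.O]+1
p4 X@[XXO/OO./X..] terminal -1; root [.X./O../X..] d6

PV length from [.X./O../X..]: 3 plies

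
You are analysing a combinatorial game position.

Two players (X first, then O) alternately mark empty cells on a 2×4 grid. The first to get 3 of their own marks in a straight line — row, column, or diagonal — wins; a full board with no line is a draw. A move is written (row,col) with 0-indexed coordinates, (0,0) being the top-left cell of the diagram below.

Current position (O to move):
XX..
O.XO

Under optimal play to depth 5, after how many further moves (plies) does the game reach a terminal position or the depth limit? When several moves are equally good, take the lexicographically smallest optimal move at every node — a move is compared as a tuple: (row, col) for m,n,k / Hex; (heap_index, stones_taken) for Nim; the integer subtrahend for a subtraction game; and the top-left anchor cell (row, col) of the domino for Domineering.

p1 O@[XX../O.XO]: (0,2)[XXO./O.XO]+0* (0,3)[XX.O/O.XO]-1 (1,1)[XX../OOXO]-1
p2 X@[XXO./O.XO]: (0,3)[XXOX/O.XO]+0* (1,1)[XXO./OXXO]+0
p3 O@[XXOX/O.XO]: (1,1)[XXOX/OOXO]+0*
p4 X@[XXOX/OOXO] terminal +0; root [XX../O.XO] d5

PV length from [XX../O.XO]: 3 plies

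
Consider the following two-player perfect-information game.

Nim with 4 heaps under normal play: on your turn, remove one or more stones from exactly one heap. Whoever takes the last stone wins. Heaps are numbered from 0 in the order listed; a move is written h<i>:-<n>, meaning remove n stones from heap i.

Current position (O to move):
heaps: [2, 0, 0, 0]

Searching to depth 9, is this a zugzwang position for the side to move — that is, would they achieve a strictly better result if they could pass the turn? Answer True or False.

zugzwang((2,0,0,0), O) = False

[(2,0,0,0)] O move#1: h0:-1:-1/(1,0,0,0), h0:-2:+1/(0,0,0,0)*
[(0,0,0,0)] end (terminal -1, X#2); searched (2,0,0,0) to 9
suppose O passes — search the same position with X to move:
pass> [(2,0,0,0)] X move#1: h0:-1:-1/(1,0,0,0), h0:-2:+1/(0,0,0,0)*
pass> [(0,0,0,0)] end (terminal -1, O#2); searched (2,0,0,0) to 9
for O: play +1, pass -1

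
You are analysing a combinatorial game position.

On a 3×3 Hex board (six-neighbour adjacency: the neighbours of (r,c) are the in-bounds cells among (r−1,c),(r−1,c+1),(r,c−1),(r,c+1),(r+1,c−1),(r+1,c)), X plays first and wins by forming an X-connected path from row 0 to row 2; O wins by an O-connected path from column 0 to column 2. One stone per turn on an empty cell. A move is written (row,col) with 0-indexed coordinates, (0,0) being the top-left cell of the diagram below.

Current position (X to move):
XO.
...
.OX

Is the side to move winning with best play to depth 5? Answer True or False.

[XO./.../.OX] X move#1: (0,2):+1/XOX/.../.OX*, (1,0):+1/XO./X../.OX, (1,1):+1/XO./.X./.OX, (1,2):+1/XO./..X/.OX, (2,0):+1/XO./.../XOX
[XOX/.../.OX] O move#2: (1,0):-1/XOX/O../.OX*, (1,1):-1/XOX/.O./.OX, (1,2):-1/XOX/..O/.OX, (2,0):-1/XOX/.../OOX
[XOX/O../.OX] X move#3: (1,1):+1/XOX/OX./.OX*, (1,2):+1/XOX/O.X/.OX, (2,0):+1/XOX/O../XOX
[XOX/OX./.OX] O move#4: (1,2):-1/XOX/OXO/.OX*, (2,0):-1/XOX/OX./OOX
[XOX/OXO/.OX] X move#5: (2,0):+1/XOX/OXO/XOX*
[XOX/OXO/XOX] end (terminal -1, O#6); searched XO./.../.OX to 5

X winning at [XO./.../.OX]: True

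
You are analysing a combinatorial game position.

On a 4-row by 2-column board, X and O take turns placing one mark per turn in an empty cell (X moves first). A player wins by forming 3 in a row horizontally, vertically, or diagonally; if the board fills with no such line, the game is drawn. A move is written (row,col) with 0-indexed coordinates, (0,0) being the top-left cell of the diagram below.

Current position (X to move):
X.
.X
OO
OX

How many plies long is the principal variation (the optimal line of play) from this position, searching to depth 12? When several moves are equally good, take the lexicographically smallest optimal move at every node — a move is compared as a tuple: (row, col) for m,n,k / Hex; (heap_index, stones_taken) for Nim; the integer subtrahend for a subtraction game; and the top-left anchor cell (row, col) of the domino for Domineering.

PV length from [X./.X/OO/OX]: 2 plies

ply 1, X at X./.X/OO/OX | (0,1)=-1→XX/.X/OO/OX; (1,0)=+0→X./XX/OO/OX*
ply 2, O at X./XX/OO/OX | (0,1)=+0→XO/XX/OO/OX*
ply 3: XO/XX/OO/OX is terminal +0 (X); from X./.X/OO/OX depth 12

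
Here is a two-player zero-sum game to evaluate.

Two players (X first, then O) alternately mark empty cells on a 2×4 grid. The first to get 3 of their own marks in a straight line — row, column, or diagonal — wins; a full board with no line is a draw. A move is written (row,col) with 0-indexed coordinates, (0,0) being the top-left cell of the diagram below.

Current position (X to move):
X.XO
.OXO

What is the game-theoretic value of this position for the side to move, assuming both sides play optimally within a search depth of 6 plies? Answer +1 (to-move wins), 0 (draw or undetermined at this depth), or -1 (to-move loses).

p1 X@[X.XO/.OXO]: (0,1)[XXXO/.OXO]+1* (1,0)[X.XO/XOXO]+0
p2 O@[XXXO/.OXO] terminal -1; root [X.XO/.OXO] d6

value(X.XO/.OXO, X) = +1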